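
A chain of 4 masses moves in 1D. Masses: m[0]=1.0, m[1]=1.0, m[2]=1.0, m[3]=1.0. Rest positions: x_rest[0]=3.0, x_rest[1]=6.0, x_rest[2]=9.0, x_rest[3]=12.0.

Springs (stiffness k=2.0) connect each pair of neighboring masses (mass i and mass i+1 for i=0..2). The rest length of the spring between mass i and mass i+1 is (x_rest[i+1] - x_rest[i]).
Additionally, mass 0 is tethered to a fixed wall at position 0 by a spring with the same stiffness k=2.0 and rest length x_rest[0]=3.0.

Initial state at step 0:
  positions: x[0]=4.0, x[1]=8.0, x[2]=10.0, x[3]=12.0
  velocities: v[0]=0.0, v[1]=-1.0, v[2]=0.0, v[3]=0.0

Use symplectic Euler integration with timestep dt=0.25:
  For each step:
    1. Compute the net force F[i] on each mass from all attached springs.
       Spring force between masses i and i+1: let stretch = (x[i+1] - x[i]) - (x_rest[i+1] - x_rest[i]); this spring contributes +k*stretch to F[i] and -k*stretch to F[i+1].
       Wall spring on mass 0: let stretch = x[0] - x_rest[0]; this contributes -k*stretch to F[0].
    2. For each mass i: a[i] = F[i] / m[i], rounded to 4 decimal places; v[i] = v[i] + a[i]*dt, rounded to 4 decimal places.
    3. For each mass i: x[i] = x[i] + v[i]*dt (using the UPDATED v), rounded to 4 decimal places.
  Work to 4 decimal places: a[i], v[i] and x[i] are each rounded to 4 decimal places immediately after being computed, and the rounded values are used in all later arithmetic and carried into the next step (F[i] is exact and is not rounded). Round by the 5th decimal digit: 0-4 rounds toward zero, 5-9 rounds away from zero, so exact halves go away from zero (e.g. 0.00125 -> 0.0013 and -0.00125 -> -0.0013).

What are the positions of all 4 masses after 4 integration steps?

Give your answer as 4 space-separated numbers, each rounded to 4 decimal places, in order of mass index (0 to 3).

Answer: 3.4085 5.7898 9.6028 12.9959

Derivation:
Step 0: x=[4.0000 8.0000 10.0000 12.0000] v=[0.0000 -1.0000 0.0000 0.0000]
Step 1: x=[4.0000 7.5000 10.0000 12.1250] v=[0.0000 -2.0000 0.0000 0.5000]
Step 2: x=[3.9375 6.8750 9.9531 12.3594] v=[-0.2500 -2.5000 -0.1875 0.9375]
Step 3: x=[3.7500 6.2676 9.8223 12.6680] v=[-0.7500 -2.4297 -0.5234 1.2344]
Step 4: x=[3.4085 5.7898 9.6028 12.9959] v=[-1.3662 -1.9112 -0.8779 1.3116]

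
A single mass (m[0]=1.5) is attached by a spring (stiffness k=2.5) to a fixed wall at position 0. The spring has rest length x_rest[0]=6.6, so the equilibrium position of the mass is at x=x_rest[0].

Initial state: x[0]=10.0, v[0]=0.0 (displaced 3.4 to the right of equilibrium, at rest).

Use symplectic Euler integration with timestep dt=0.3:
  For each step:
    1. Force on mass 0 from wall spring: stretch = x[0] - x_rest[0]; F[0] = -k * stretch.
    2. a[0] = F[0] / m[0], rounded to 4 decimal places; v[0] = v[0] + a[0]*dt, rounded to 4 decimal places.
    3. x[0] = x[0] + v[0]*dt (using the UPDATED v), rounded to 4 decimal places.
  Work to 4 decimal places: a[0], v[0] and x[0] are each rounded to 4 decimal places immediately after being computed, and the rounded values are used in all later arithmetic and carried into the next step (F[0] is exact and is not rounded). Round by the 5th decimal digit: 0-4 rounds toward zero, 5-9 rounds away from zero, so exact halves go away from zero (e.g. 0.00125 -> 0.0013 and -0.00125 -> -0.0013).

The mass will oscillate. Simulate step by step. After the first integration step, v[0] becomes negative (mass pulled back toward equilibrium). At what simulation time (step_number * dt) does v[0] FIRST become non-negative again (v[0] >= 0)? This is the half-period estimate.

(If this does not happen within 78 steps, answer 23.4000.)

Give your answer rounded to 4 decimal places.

Step 0: x=[10.0000] v=[0.0000]
Step 1: x=[9.4900] v=[-1.7000]
Step 2: x=[8.5465] v=[-3.1450]
Step 3: x=[7.3110] v=[-4.1183]
Step 4: x=[5.9689] v=[-4.4738]
Step 5: x=[4.7214] v=[-4.1583]
Step 6: x=[3.7557] v=[-3.2190]
Step 7: x=[3.2166] v=[-1.7969]
Step 8: x=[3.1850] v=[-0.1052]
Step 9: x=[3.6657] v=[1.6023]
First v>=0 after going negative at step 9, time=2.7000

Answer: 2.7000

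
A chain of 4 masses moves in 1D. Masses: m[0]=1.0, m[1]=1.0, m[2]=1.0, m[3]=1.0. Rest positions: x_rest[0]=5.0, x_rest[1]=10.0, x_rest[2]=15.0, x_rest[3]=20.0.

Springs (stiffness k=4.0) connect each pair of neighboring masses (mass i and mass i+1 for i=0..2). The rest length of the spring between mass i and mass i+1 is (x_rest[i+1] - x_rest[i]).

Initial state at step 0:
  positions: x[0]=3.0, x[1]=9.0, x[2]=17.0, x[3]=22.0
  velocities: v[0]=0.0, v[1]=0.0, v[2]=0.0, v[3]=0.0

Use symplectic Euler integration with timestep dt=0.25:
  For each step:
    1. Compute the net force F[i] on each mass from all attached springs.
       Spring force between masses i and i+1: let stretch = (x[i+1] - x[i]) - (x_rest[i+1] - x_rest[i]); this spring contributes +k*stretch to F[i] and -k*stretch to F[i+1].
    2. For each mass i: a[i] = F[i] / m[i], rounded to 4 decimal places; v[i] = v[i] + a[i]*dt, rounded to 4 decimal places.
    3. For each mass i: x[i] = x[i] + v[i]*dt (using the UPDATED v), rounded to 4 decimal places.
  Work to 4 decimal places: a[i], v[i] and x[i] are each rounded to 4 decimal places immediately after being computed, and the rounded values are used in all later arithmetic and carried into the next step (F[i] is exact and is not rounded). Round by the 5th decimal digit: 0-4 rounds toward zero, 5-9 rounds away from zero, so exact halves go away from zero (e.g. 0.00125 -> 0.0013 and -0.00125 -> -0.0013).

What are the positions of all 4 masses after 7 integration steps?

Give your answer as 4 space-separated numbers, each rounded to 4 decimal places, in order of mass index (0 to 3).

Answer: 7.4451 10.9461 14.9016 17.7074

Derivation:
Step 0: x=[3.0000 9.0000 17.0000 22.0000] v=[0.0000 0.0000 0.0000 0.0000]
Step 1: x=[3.2500 9.5000 16.2500 22.0000] v=[1.0000 2.0000 -3.0000 0.0000]
Step 2: x=[3.8125 10.1250 15.2500 21.8125] v=[2.2500 2.5000 -4.0000 -0.7500]
Step 3: x=[4.7031 10.4531 14.6094 21.2344] v=[3.5625 1.3125 -2.5625 -2.3125]
Step 4: x=[5.7812 10.3828 14.5860 20.2500] v=[4.3125 -0.2812 -0.0938 -3.9375]
Step 5: x=[6.7597 10.2129 14.9278 19.0996] v=[3.9141 -0.6796 1.3670 -4.6015]
Step 6: x=[7.3515 10.3584 15.1338 18.1563] v=[2.3673 0.5821 0.8239 -3.7733]
Step 7: x=[7.4451 10.9461 14.9016 17.7074] v=[0.3742 2.3506 -0.9290 -1.7958]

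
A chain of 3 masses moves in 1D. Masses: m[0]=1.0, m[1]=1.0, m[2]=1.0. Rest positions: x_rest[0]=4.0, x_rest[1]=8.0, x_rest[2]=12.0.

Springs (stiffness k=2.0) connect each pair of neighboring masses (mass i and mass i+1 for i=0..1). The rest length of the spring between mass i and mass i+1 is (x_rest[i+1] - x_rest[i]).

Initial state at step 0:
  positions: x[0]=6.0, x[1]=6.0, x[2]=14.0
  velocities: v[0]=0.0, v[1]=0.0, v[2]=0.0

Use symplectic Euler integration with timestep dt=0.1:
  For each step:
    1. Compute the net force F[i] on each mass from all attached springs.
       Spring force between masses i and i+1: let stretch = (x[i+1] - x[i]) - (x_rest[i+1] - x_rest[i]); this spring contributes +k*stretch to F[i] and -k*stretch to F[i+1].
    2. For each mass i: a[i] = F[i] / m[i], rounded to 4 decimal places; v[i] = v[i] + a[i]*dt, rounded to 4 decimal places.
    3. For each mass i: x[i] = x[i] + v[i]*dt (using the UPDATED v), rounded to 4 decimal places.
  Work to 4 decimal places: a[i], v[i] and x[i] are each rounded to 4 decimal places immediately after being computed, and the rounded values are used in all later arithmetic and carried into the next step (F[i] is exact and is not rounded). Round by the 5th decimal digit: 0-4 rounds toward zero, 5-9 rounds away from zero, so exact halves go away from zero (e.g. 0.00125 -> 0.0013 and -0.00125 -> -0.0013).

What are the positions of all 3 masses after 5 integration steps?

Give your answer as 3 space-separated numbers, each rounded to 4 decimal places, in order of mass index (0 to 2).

Answer: 4.9601 8.0798 12.9601

Derivation:
Step 0: x=[6.0000 6.0000 14.0000] v=[0.0000 0.0000 0.0000]
Step 1: x=[5.9200 6.1600 13.9200] v=[-0.8000 1.6000 -0.8000]
Step 2: x=[5.7648 6.4704 13.7648] v=[-1.5520 3.1040 -1.5520]
Step 3: x=[5.5437 6.9126 13.5437] v=[-2.2109 4.4218 -2.2109]
Step 4: x=[5.2700 7.4600 13.2700] v=[-2.7371 5.4742 -2.7371]
Step 5: x=[4.9601 8.0798 12.9601] v=[-3.0991 6.1982 -3.0991]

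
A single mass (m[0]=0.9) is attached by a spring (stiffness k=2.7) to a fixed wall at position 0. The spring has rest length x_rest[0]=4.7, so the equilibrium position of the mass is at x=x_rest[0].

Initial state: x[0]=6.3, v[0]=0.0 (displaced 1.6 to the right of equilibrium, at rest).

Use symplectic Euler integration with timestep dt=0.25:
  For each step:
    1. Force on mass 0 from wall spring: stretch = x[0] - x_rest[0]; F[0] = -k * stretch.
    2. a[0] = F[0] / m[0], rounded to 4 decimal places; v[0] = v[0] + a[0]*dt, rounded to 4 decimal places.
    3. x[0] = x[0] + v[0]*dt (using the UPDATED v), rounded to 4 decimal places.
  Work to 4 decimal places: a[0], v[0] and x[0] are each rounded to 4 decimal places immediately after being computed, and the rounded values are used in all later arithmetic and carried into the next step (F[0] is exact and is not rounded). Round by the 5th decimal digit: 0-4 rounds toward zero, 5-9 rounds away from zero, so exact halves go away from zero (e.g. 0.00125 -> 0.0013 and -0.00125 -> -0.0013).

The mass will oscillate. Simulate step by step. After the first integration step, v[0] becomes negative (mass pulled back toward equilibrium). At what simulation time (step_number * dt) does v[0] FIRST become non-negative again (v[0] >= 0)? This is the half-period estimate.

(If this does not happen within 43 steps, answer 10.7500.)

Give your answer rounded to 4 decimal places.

Answer: 2.0000

Derivation:
Step 0: x=[6.3000] v=[0.0000]
Step 1: x=[6.0000] v=[-1.2000]
Step 2: x=[5.4563] v=[-2.1750]
Step 3: x=[4.7708] v=[-2.7422]
Step 4: x=[4.0720] v=[-2.7953]
Step 5: x=[3.4909] v=[-2.3243]
Step 6: x=[3.1365] v=[-1.4175]
Step 7: x=[3.0753] v=[-0.2449]
Step 8: x=[3.3187] v=[0.9736]
First v>=0 after going negative at step 8, time=2.0000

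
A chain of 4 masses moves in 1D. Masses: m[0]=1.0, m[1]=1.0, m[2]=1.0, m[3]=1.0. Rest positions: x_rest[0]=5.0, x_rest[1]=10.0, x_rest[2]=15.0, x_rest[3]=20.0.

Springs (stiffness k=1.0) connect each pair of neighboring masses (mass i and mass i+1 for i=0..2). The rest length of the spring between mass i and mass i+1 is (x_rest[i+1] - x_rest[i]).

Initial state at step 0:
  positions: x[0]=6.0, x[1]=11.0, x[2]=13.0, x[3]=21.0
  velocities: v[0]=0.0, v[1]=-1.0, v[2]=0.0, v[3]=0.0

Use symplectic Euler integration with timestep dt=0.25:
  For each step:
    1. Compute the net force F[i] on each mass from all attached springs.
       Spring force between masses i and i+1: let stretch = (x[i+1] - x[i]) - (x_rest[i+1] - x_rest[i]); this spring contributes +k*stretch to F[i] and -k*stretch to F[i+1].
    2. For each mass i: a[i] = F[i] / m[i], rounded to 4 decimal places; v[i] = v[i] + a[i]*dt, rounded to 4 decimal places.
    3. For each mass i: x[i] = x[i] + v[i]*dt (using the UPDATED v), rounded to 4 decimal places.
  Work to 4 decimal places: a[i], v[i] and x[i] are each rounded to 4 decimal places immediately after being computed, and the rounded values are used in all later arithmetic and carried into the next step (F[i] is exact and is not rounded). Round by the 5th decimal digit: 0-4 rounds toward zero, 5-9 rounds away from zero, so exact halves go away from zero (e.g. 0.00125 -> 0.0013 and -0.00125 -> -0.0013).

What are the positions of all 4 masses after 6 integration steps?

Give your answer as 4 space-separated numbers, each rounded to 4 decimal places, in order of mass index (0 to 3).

Step 0: x=[6.0000 11.0000 13.0000 21.0000] v=[0.0000 -1.0000 0.0000 0.0000]
Step 1: x=[6.0000 10.5625 13.3750 20.8125] v=[0.0000 -1.7500 1.5000 -0.7500]
Step 2: x=[5.9727 10.0156 14.0391 20.4727] v=[-0.1094 -2.1875 2.6563 -1.3594]
Step 3: x=[5.8855 9.4675 14.8538 20.0433] v=[-0.3487 -2.1924 3.2588 -1.7178]
Step 4: x=[5.7097 9.0322 15.6562 19.6020] v=[-0.7032 -1.7413 3.2096 -1.7652]
Step 5: x=[5.4291 8.8032 16.2912 19.2266] v=[-1.1226 -0.9159 2.5401 -1.5017]
Step 6: x=[5.0468 8.8314 16.6417 18.9802] v=[-1.5291 0.1126 1.4020 -0.9856]

Answer: 5.0468 8.8314 16.6417 18.9802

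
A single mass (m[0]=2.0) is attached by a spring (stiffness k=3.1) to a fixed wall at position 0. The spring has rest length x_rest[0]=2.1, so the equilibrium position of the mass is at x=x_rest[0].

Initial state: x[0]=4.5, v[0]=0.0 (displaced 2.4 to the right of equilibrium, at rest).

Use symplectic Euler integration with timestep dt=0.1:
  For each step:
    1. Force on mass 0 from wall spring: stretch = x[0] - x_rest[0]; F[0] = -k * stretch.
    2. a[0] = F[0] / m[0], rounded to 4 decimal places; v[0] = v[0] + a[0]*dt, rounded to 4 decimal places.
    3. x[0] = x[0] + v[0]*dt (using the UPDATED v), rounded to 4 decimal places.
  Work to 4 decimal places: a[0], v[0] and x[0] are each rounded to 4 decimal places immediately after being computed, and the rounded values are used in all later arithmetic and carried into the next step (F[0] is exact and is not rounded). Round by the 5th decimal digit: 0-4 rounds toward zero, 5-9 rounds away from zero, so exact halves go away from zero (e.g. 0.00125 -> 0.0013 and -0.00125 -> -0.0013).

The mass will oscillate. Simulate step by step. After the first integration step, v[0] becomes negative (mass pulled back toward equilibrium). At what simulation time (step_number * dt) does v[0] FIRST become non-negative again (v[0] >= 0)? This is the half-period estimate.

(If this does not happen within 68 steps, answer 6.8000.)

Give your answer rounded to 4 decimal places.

Step 0: x=[4.5000] v=[0.0000]
Step 1: x=[4.4628] v=[-0.3720]
Step 2: x=[4.3890] v=[-0.7382]
Step 3: x=[4.2797] v=[-1.0930]
Step 4: x=[4.1366] v=[-1.4309]
Step 5: x=[3.9619] v=[-1.7466]
Step 6: x=[3.7584] v=[-2.0352]
Step 7: x=[3.5292] v=[-2.2923]
Step 8: x=[3.2778] v=[-2.5138]
Step 9: x=[3.0082] v=[-2.6964]
Step 10: x=[2.7245] v=[-2.8372]
Step 11: x=[2.4311] v=[-2.9340]
Step 12: x=[2.1326] v=[-2.9853]
Step 13: x=[1.8336] v=[-2.9904]
Step 14: x=[1.5387] v=[-2.9491]
Step 15: x=[1.2525] v=[-2.8621]
Step 16: x=[0.9794] v=[-2.7307]
Step 17: x=[0.7237] v=[-2.5570]
Step 18: x=[0.4893] v=[-2.3437]
Step 19: x=[0.2799] v=[-2.0940]
Step 20: x=[0.0987] v=[-1.8119]
Step 21: x=[-0.0515] v=[-1.5017]
Step 22: x=[-0.1683] v=[-1.1682]
Step 23: x=[-0.2500] v=[-0.8166]
Step 24: x=[-0.2952] v=[-0.4524]
Step 25: x=[-0.3033] v=[-0.0811]
Step 26: x=[-0.2742] v=[0.2914]
First v>=0 after going negative at step 26, time=2.6000

Answer: 2.6000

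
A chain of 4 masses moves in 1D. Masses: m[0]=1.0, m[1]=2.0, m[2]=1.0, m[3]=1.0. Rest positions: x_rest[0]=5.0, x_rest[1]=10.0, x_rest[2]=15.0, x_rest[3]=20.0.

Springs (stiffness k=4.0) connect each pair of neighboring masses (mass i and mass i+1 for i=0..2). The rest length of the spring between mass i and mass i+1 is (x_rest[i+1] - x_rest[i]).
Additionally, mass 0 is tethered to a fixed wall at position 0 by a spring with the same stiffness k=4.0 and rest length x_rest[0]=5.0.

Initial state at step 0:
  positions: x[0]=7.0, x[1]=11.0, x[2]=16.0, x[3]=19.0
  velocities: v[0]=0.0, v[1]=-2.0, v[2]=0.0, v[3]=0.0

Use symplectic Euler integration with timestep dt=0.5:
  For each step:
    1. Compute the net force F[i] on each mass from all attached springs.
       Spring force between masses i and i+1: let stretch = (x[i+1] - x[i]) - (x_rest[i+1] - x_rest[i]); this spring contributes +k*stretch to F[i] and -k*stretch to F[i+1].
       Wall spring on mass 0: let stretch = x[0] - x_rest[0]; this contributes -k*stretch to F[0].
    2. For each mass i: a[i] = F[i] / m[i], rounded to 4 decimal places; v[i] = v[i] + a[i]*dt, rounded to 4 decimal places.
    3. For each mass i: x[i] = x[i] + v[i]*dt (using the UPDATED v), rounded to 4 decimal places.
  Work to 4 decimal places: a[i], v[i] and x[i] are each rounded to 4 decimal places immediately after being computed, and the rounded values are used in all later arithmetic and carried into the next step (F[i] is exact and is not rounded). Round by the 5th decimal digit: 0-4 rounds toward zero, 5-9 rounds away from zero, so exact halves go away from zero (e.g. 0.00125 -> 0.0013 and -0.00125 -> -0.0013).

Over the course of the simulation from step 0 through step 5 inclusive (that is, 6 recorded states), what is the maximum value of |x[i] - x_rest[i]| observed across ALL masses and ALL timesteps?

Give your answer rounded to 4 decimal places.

Answer: 3.0000

Derivation:
Step 0: x=[7.0000 11.0000 16.0000 19.0000] v=[0.0000 -2.0000 0.0000 0.0000]
Step 1: x=[4.0000 10.5000 14.0000 21.0000] v=[-6.0000 -1.0000 -4.0000 4.0000]
Step 2: x=[3.5000 8.5000 15.5000 21.0000] v=[-1.0000 -4.0000 3.0000 0.0000]
Step 3: x=[4.5000 7.5000 15.5000 20.5000] v=[2.0000 -2.0000 0.0000 -1.0000]
Step 4: x=[4.0000 9.0000 12.5000 20.0000] v=[-1.0000 3.0000 -6.0000 -1.0000]
Step 5: x=[4.5000 9.7500 13.5000 17.0000] v=[1.0000 1.5000 2.0000 -6.0000]
Max displacement = 3.0000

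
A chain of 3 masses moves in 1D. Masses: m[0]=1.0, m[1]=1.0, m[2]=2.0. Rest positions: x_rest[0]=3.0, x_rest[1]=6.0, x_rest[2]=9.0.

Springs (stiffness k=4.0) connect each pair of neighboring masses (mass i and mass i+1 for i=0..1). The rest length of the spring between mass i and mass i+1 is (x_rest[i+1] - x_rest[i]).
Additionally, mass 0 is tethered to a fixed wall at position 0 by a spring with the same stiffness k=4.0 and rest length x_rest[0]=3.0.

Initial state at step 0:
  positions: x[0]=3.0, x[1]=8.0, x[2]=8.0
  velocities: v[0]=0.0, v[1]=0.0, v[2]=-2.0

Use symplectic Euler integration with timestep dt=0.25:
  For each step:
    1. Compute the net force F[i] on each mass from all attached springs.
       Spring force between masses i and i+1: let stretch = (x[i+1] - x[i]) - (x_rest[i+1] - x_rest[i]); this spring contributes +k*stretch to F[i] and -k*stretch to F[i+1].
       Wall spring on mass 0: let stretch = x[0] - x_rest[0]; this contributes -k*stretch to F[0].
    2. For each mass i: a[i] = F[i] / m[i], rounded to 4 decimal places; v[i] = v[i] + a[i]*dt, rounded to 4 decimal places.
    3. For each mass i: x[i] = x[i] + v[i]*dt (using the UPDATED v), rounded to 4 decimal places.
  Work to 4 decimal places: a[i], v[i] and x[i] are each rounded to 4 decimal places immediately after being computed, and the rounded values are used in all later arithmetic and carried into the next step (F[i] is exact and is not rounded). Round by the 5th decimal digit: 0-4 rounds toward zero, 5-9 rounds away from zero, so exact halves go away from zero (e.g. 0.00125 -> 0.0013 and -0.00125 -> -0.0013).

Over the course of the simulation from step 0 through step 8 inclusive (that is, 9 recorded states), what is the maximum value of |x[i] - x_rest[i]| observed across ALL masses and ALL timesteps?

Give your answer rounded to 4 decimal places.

Answer: 3.0498

Derivation:
Step 0: x=[3.0000 8.0000 8.0000] v=[0.0000 0.0000 -2.0000]
Step 1: x=[3.5000 6.7500 7.8750] v=[2.0000 -5.0000 -0.5000]
Step 2: x=[3.9375 4.9688 7.9844] v=[1.7500 -7.1250 0.4375]
Step 3: x=[3.6485 3.6836 8.0918] v=[-1.1562 -5.1407 0.4297]
Step 4: x=[2.4561 3.4917 8.0232] v=[-4.7696 -0.7676 -0.2744]
Step 5: x=[0.9086 4.1738 7.7632] v=[-6.1901 2.7283 -1.0402]
Step 6: x=[-0.0498 4.9369 7.4295] v=[-3.8335 3.0525 -1.3349]
Step 7: x=[0.2510 5.0765 7.1592] v=[1.2030 0.5584 -1.0812]
Step 8: x=[1.6954 4.5304 7.0036] v=[5.7775 -2.1844 -0.6226]
Max displacement = 3.0498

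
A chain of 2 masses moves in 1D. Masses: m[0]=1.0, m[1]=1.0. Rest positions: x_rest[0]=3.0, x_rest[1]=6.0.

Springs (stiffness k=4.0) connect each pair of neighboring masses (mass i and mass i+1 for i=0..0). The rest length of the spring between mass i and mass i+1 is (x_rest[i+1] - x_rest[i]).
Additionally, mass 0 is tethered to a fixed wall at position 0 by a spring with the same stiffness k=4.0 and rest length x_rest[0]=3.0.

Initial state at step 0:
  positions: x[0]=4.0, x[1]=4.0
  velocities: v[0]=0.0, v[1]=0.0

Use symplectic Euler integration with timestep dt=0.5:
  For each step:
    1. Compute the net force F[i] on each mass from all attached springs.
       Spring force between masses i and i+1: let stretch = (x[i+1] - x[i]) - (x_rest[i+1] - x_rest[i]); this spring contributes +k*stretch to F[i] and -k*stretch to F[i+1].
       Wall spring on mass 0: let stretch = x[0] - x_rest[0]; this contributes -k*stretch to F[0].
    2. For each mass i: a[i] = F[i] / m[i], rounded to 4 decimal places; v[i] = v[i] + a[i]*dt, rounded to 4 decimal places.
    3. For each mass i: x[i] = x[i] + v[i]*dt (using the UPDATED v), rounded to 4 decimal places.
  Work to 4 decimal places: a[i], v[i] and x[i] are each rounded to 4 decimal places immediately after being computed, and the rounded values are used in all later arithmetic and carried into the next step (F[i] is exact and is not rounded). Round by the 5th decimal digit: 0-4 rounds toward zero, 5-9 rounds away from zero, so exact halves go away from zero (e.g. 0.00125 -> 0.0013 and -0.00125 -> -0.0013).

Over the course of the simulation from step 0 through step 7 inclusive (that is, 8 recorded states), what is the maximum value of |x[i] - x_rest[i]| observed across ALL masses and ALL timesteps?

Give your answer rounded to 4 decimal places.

Step 0: x=[4.0000 4.0000] v=[0.0000 0.0000]
Step 1: x=[0.0000 7.0000] v=[-8.0000 6.0000]
Step 2: x=[3.0000 6.0000] v=[6.0000 -2.0000]
Step 3: x=[6.0000 5.0000] v=[6.0000 -2.0000]
Step 4: x=[2.0000 8.0000] v=[-8.0000 6.0000]
Step 5: x=[2.0000 8.0000] v=[0.0000 0.0000]
Step 6: x=[6.0000 5.0000] v=[8.0000 -6.0000]
Step 7: x=[3.0000 6.0000] v=[-6.0000 2.0000]
Max displacement = 3.0000

Answer: 3.0000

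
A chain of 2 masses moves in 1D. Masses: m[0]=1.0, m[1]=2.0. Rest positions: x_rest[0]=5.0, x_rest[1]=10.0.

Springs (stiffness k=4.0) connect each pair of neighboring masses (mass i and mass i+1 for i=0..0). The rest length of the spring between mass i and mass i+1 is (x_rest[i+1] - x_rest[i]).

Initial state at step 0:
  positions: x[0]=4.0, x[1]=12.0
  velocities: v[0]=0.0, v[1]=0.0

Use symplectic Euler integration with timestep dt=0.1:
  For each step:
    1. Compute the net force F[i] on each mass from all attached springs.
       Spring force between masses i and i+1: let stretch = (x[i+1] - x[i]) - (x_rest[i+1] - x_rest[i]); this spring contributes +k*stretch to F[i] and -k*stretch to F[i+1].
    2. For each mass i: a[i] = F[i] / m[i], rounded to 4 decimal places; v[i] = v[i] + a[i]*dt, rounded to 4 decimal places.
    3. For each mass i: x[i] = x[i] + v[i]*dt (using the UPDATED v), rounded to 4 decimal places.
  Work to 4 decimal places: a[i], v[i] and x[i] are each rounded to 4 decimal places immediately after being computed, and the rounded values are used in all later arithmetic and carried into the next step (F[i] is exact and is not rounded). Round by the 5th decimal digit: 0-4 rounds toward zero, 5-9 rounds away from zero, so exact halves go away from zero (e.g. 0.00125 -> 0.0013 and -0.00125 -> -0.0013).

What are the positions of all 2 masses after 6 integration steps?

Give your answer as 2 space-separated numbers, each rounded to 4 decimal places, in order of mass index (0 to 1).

Answer: 6.0512 10.9745

Derivation:
Step 0: x=[4.0000 12.0000] v=[0.0000 0.0000]
Step 1: x=[4.1200 11.9400] v=[1.2000 -0.6000]
Step 2: x=[4.3528 11.8236] v=[2.3280 -1.1640]
Step 3: x=[4.6844 11.6578] v=[3.3163 -1.6582]
Step 4: x=[5.0950 11.4525] v=[4.1057 -2.0529]
Step 5: x=[5.5599 11.2201] v=[4.6487 -2.3244]
Step 6: x=[6.0512 10.9745] v=[4.9128 -2.4564]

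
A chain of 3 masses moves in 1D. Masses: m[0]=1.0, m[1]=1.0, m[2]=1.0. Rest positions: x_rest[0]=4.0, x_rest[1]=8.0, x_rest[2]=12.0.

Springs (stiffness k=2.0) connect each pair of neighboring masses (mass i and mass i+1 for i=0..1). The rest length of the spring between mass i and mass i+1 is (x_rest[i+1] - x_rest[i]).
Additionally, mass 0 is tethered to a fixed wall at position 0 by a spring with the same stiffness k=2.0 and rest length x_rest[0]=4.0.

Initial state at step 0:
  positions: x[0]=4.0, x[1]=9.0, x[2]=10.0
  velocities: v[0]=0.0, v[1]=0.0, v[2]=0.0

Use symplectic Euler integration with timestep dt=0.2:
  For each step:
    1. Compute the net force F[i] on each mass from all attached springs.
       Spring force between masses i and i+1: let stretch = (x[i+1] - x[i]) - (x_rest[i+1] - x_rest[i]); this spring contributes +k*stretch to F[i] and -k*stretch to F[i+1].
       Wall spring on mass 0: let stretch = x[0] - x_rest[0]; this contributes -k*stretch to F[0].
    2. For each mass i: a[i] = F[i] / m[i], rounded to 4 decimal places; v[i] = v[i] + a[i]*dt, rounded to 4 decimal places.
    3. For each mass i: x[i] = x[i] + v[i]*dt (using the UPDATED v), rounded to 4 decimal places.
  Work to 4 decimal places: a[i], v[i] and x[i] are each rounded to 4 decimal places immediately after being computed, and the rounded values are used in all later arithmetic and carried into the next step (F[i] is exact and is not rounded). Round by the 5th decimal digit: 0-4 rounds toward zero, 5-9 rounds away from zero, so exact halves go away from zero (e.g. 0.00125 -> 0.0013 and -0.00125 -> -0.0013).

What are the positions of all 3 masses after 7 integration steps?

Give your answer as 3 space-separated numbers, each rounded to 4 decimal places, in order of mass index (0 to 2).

Answer: 3.4665 6.4523 12.7752

Derivation:
Step 0: x=[4.0000 9.0000 10.0000] v=[0.0000 0.0000 0.0000]
Step 1: x=[4.0800 8.6800 10.2400] v=[0.4000 -1.6000 1.2000]
Step 2: x=[4.2016 8.1168 10.6752] v=[0.6080 -2.8160 2.1760]
Step 3: x=[4.3003 7.4451 11.2257] v=[0.4934 -3.3587 2.7526]
Step 4: x=[4.3065 6.8242 11.7938] v=[0.0312 -3.1044 2.8404]
Step 5: x=[4.1696 6.3995 12.2843] v=[-0.6843 -2.1236 2.4526]
Step 6: x=[3.8776 6.2672 12.6240] v=[-1.4602 -0.6616 1.6987]
Step 7: x=[3.4665 6.4523 12.7752] v=[-2.0554 0.9253 0.7560]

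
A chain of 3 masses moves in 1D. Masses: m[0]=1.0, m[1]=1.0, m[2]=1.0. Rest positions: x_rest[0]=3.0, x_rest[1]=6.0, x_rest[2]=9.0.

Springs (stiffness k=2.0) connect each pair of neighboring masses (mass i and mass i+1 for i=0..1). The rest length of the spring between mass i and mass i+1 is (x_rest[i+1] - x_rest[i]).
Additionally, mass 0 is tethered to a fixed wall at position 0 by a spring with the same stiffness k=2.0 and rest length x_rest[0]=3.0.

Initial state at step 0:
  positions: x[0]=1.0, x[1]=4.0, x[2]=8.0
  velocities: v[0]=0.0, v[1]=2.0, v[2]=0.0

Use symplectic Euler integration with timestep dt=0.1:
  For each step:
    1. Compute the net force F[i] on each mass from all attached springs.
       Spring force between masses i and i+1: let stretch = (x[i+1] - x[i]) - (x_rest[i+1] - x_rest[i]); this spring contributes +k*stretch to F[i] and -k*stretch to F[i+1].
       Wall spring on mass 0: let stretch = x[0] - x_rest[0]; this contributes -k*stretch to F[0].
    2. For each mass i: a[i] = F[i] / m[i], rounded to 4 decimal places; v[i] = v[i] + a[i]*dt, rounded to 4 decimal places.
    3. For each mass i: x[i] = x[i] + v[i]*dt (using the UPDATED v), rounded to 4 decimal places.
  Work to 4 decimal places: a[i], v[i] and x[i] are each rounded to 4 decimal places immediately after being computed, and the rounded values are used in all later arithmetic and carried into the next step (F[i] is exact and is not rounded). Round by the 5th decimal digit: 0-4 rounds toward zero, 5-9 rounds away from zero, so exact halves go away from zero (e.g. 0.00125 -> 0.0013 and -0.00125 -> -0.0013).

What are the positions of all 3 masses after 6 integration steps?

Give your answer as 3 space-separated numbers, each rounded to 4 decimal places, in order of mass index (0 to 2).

Answer: 1.8822 5.3385 7.7611

Derivation:
Step 0: x=[1.0000 4.0000 8.0000] v=[0.0000 2.0000 0.0000]
Step 1: x=[1.0400 4.2200 7.9800] v=[0.4000 2.2000 -0.2000]
Step 2: x=[1.1228 4.4516 7.9448] v=[0.8280 2.3160 -0.3520]
Step 3: x=[1.2497 4.6865 7.8997] v=[1.2692 2.3489 -0.4506]
Step 4: x=[1.4204 4.9169 7.8504] v=[1.7066 2.3042 -0.4932]
Step 5: x=[1.6326 5.1361 7.8024] v=[2.1218 2.1916 -0.4799]
Step 6: x=[1.8822 5.3385 7.7611] v=[2.4960 2.0242 -0.4132]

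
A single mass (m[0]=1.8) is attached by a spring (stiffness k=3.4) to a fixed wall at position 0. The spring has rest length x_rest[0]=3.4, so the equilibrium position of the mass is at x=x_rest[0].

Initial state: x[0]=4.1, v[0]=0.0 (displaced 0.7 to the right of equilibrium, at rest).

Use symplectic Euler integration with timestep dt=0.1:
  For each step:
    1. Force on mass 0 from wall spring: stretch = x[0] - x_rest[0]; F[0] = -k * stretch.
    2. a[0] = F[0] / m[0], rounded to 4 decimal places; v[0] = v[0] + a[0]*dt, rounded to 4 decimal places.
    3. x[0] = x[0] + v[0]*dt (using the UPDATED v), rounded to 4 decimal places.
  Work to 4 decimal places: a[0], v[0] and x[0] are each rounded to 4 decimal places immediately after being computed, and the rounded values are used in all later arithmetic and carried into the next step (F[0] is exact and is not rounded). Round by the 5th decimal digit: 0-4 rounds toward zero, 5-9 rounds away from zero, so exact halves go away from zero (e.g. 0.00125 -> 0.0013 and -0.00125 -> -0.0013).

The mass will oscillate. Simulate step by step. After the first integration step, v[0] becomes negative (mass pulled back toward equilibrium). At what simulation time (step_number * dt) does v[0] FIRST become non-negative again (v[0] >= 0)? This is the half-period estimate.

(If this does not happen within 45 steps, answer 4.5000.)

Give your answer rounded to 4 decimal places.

Step 0: x=[4.1000] v=[0.0000]
Step 1: x=[4.0868] v=[-0.1322]
Step 2: x=[4.0606] v=[-0.2619]
Step 3: x=[4.0219] v=[-0.3867]
Step 4: x=[3.9715] v=[-0.5042]
Step 5: x=[3.9103] v=[-0.6122]
Step 6: x=[3.8394] v=[-0.7086]
Step 7: x=[3.7602] v=[-0.7916]
Step 8: x=[3.6742] v=[-0.8596]
Step 9: x=[3.5831] v=[-0.9114]
Step 10: x=[3.4885] v=[-0.9460]
Step 11: x=[3.3922] v=[-0.9627]
Step 12: x=[3.2961] v=[-0.9612]
Step 13: x=[3.2019] v=[-0.9416]
Step 14: x=[3.1115] v=[-0.9042]
Step 15: x=[3.0265] v=[-0.8497]
Step 16: x=[2.9486] v=[-0.7792]
Step 17: x=[2.8792] v=[-0.6939]
Step 18: x=[2.8197] v=[-0.5955]
Step 19: x=[2.7711] v=[-0.4859]
Step 20: x=[2.7344] v=[-0.3671]
Step 21: x=[2.7103] v=[-0.2414]
Step 22: x=[2.6992] v=[-0.1111]
Step 23: x=[2.7013] v=[0.0213]
First v>=0 after going negative at step 23, time=2.3000

Answer: 2.3000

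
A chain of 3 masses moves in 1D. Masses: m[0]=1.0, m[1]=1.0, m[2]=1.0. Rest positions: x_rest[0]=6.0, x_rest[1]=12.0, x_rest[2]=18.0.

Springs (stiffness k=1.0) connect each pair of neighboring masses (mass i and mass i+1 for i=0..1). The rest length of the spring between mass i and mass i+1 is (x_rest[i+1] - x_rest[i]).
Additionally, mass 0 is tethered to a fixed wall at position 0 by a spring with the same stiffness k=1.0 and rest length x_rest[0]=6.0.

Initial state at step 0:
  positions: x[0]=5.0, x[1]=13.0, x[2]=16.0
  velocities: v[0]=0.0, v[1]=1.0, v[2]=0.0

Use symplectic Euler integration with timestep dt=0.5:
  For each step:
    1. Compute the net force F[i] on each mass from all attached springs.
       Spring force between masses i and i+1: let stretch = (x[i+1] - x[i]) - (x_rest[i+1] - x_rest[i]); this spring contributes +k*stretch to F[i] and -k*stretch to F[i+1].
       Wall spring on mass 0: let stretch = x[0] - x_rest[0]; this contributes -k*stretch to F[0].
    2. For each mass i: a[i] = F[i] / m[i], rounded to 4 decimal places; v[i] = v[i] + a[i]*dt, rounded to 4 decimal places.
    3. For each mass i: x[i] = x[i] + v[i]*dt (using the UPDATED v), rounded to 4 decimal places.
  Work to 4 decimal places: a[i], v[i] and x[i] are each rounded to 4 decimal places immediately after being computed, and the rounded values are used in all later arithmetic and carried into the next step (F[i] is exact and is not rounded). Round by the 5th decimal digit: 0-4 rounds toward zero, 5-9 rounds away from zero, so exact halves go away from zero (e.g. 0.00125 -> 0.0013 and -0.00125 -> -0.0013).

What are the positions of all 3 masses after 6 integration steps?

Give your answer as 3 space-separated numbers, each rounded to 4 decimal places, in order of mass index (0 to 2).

Step 0: x=[5.0000 13.0000 16.0000] v=[0.0000 1.0000 0.0000]
Step 1: x=[5.7500 12.2500 16.7500] v=[1.5000 -1.5000 1.5000]
Step 2: x=[6.6875 11.0000 17.8750] v=[1.8750 -2.5000 2.2500]
Step 3: x=[7.0313 10.3906 18.7813] v=[0.6875 -1.2188 1.8125]
Step 4: x=[6.4571 11.0391 19.0899] v=[-1.1485 1.2969 0.6172]
Step 5: x=[5.4141 12.5548 18.8858] v=[-2.0861 3.0313 -0.4082]
Step 6: x=[4.8027 13.8681 18.5990] v=[-1.2228 2.6265 -0.5737]

Answer: 4.8027 13.8681 18.5990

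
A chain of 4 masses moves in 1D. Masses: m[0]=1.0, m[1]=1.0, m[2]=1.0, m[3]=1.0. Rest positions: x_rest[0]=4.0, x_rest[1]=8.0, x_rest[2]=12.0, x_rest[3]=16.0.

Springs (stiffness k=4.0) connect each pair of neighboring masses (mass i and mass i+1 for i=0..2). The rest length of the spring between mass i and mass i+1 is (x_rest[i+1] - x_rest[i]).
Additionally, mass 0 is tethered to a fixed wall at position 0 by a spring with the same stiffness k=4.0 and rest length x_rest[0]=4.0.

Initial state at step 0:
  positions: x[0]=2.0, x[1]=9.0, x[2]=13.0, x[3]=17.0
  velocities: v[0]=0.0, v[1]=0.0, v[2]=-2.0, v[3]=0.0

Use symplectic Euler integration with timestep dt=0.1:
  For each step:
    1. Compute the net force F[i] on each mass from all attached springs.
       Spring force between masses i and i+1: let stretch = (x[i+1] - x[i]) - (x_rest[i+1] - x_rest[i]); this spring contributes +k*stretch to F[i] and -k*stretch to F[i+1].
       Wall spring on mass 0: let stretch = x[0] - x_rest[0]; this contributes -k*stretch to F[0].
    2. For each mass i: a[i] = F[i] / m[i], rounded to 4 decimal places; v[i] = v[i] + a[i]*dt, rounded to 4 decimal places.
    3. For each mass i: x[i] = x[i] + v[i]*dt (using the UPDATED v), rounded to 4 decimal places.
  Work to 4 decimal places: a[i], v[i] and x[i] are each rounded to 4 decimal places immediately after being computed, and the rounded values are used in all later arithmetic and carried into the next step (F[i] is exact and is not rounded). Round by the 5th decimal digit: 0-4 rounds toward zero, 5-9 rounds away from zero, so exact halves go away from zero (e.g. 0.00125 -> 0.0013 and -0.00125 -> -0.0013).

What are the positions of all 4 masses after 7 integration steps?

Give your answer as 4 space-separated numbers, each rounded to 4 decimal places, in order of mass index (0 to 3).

Answer: 5.3998 7.0907 11.8756 16.6275

Derivation:
Step 0: x=[2.0000 9.0000 13.0000 17.0000] v=[0.0000 0.0000 -2.0000 0.0000]
Step 1: x=[2.2000 8.8800 12.8000 17.0000] v=[2.0000 -1.2000 -2.0000 0.0000]
Step 2: x=[2.5792 8.6496 12.6112 16.9920] v=[3.7920 -2.3040 -1.8880 -0.0800]
Step 3: x=[3.0981 8.3349 12.4392 16.9688] v=[5.1885 -3.1475 -1.7203 -0.2323]
Step 4: x=[3.7025 7.9749 12.2842 16.9244] v=[6.0440 -3.6005 -1.5502 -0.4441]
Step 5: x=[4.3297 7.6163 12.1424 16.8544] v=[6.2720 -3.5857 -1.4178 -0.7002]
Step 6: x=[4.9152 7.3073 12.0081 16.7559] v=[5.8548 -3.0899 -1.3434 -0.9850]
Step 7: x=[5.3998 7.0907 11.8756 16.6275] v=[4.8456 -2.1664 -1.3246 -1.2841]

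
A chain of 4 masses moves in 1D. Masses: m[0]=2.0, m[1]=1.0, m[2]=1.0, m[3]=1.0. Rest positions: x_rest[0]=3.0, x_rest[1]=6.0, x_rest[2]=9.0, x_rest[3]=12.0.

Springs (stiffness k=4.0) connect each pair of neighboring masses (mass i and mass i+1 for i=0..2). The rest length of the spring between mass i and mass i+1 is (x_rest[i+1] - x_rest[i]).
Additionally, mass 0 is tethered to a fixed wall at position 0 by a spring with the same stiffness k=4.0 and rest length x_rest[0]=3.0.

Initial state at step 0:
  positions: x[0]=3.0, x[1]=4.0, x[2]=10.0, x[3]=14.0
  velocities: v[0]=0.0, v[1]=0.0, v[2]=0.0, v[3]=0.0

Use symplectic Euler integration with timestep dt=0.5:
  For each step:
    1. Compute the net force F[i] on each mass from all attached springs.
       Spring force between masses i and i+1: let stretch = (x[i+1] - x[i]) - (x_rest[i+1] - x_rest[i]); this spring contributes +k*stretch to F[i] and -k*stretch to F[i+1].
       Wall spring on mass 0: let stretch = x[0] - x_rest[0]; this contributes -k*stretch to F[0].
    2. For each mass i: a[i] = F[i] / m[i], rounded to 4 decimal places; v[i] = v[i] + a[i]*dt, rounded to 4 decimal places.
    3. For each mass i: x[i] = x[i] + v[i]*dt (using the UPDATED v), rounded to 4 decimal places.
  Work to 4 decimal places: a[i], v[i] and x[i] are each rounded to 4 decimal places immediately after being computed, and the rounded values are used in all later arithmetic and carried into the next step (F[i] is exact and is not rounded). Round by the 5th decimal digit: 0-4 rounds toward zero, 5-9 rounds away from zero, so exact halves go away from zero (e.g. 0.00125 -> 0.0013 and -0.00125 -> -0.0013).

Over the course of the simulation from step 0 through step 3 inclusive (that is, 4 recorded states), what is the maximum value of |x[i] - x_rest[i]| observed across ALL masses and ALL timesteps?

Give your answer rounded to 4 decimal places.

Step 0: x=[3.0000 4.0000 10.0000 14.0000] v=[0.0000 0.0000 0.0000 0.0000]
Step 1: x=[2.0000 9.0000 8.0000 13.0000] v=[-2.0000 10.0000 -4.0000 -2.0000]
Step 2: x=[3.5000 6.0000 12.0000 10.0000] v=[3.0000 -6.0000 8.0000 -6.0000]
Step 3: x=[4.5000 6.5000 8.0000 12.0000] v=[2.0000 1.0000 -8.0000 4.0000]
Max displacement = 3.0000

Answer: 3.0000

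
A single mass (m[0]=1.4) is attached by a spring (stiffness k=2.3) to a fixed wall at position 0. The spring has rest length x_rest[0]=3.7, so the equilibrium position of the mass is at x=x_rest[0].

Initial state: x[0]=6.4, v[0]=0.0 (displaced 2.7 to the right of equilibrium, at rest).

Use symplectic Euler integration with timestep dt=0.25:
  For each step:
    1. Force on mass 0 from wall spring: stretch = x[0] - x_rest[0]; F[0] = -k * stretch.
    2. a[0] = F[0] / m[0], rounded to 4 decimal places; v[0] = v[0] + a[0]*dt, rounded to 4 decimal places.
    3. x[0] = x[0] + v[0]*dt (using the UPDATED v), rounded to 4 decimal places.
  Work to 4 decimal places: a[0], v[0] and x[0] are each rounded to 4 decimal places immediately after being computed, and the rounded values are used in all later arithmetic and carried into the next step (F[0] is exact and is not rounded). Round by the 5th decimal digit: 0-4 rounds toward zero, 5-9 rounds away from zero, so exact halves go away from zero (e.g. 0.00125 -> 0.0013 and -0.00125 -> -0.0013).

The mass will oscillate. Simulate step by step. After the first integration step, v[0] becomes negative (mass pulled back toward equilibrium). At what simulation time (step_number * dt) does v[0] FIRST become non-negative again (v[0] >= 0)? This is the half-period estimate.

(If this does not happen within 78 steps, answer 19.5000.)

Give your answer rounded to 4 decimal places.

Step 0: x=[6.4000] v=[0.0000]
Step 1: x=[6.1228] v=[-1.1089]
Step 2: x=[5.5968] v=[-2.1040]
Step 3: x=[4.8760] v=[-2.8831]
Step 4: x=[4.0345] v=[-3.3661]
Step 5: x=[3.1586] v=[-3.5035]
Step 6: x=[2.3383] v=[-3.2812]
Step 7: x=[1.6578] v=[-2.7219]
Step 8: x=[1.1870] v=[-1.8832]
Step 9: x=[0.9742] v=[-0.8511]
Step 10: x=[1.0413] v=[0.2684]
First v>=0 after going negative at step 10, time=2.5000

Answer: 2.5000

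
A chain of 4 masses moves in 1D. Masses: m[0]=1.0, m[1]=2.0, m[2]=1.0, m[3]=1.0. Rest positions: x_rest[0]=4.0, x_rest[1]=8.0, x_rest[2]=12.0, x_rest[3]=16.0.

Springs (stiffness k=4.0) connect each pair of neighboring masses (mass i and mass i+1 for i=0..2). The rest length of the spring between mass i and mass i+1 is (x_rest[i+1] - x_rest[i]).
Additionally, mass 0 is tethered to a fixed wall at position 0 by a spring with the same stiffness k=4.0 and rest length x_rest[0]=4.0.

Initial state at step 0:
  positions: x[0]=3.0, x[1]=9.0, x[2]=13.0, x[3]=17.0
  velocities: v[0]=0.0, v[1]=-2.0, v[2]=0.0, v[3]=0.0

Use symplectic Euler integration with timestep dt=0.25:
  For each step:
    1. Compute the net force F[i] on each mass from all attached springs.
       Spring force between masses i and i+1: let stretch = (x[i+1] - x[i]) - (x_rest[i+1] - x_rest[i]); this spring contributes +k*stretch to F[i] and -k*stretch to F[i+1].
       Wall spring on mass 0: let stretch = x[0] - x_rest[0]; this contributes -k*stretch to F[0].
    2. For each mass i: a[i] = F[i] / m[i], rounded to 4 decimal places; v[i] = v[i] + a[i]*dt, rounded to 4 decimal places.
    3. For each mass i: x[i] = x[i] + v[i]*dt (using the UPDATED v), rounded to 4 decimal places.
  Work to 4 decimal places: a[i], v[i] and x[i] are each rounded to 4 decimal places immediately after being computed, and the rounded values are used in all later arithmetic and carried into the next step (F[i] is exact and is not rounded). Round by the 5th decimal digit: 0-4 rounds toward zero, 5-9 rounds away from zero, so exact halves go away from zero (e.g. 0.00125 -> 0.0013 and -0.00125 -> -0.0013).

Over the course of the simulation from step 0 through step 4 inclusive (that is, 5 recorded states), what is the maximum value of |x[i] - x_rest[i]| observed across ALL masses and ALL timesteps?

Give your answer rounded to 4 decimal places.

Answer: 1.1641

Derivation:
Step 0: x=[3.0000 9.0000 13.0000 17.0000] v=[0.0000 -2.0000 0.0000 0.0000]
Step 1: x=[3.7500 8.2500 13.0000 17.0000] v=[3.0000 -3.0000 0.0000 0.0000]
Step 2: x=[4.6875 7.5313 12.8125 17.0000] v=[3.7500 -2.8750 -0.7500 0.0000]
Step 3: x=[5.1641 7.1172 12.3516 16.9531] v=[1.9063 -1.6563 -1.8437 -0.1875]
Step 4: x=[4.8379 7.1133 11.7325 16.7559] v=[-1.3047 -0.0157 -2.4766 -0.7890]
Max displacement = 1.1641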